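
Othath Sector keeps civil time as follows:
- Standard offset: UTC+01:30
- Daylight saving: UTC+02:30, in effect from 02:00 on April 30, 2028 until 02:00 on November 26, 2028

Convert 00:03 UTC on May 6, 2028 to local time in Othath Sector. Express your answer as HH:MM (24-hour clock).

At the standard offset (UTC+01:30), 00:03 UTC + 1h30m = 01:33 Othath Sector standard time.
The standard-time date in Othath Sector, May 6, 2028, falls between 30 April and 26 November, so daylight saving is in effect and Othath Sector is at UTC+02:30.
00:03 UTC + 2h30m = 02:33 local.

02:33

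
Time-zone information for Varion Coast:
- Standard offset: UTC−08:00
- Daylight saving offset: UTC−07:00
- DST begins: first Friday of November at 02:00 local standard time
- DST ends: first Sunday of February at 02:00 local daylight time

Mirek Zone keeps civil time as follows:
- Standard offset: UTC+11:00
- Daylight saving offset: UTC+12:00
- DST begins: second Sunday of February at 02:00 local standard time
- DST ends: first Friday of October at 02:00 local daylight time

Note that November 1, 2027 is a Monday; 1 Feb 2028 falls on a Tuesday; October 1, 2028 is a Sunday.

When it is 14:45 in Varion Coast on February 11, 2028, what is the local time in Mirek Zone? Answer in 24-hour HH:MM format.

09:45

1 November 2027 is a Monday, so the first Friday is November 5.
1 February 2028 is a Tuesday, so the first Sunday is February 6.
February 11, 2028 is outside the daylight-saving period (5 November 2027 – 6 February 2028), so Varion Coast is on standard time, UTC−08:00.
14:45 Varion Coast + 8h = 22:45 UTC.
1 February 2028 is a Tuesday, so the first Sunday is February 6 and the second is February 13.
1 October 2028 is a Sunday, so the first Friday is October 6.
At the standard offset (UTC+11:00), 22:45 UTC + 11h = 09:45 Mirek Zone standard time (rolling into the next day, 12 February 2028).
The standard-time date in Mirek Zone, February 12, 2028, is outside the daylight-saving period (13 February – 6 October), so Mirek Zone is on standard time, UTC+11:00.
22:45 UTC + 11h = 09:45 Mirek Zone (rolling into the next day, 12 February 2028).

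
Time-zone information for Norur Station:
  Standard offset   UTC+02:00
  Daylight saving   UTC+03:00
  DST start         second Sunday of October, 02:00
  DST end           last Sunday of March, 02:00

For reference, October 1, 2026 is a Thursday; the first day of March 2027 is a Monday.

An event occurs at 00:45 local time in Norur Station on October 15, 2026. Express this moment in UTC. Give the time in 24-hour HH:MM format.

21:45

1 October 2026 is a Thursday, so the first Sunday is October 4 and the second is October 11.
1 March 2027 is a Monday, so Sundays fall on 7, 14, 21, 28; the last is March 28.
October 15, 2026 lies within the daylight-saving period (11 October 2026 – 28 March 2027), so Norur Station is on daylight time, UTC+03:00.
00:45 local − 3h = 21:45 UTC (rolling into the previous day, 14 October 2026).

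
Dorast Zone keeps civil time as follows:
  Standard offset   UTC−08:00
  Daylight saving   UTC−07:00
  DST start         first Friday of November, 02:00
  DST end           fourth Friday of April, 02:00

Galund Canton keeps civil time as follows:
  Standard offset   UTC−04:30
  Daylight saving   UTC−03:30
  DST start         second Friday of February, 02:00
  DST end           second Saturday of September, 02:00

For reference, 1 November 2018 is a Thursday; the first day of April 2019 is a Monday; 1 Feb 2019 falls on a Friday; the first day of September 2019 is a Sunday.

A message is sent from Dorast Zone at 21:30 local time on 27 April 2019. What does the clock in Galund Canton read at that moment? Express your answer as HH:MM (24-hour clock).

1 November 2018 is a Thursday, so the first Friday is November 2.
1 April 2019 is a Monday, so the first Friday is April 5 and the fourth is April 26.
27 April 2019 does not fall between 2 November 2018 and 26 April 2019, so daylight saving is not in effect and Dorast Zone is at UTC−08:00.
21:30 Dorast Zone + 8h = 05:30 UTC (rolling into the next day, 28 April 2019).
1 February 2019 is a Friday, so the first Friday is February 1 and the second is February 8.
1 September 2019 is a Sunday, so the first Saturday is September 7 and the second is September 14.
At the standard offset (UTC−04:30), 05:30 UTC − 4h30m = 01:00 Galund Canton standard time.
Daylight saving runs 8 February – 14 September; the standard-time date in Galund Canton, 28 April 2019, is inside that window, so Galund Canton is at UTC−03:30.
05:30 UTC − 3h30m = 02:00 Galund Canton.

02:00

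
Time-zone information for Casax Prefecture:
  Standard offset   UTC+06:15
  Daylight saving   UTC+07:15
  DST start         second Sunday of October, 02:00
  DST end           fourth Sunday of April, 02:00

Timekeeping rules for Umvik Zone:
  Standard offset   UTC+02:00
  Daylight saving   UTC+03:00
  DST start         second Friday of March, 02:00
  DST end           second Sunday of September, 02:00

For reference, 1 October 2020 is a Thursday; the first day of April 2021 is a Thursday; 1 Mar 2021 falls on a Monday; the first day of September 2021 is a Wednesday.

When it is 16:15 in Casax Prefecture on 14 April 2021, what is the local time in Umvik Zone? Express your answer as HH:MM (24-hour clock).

1 October 2020 is a Thursday, so the first Sunday is October 4 and the second is October 11.
1 April 2021 is a Thursday, so the first Sunday is April 4 and the fourth is April 25.
14 April 2021 falls between 11 October 2020 and 25 April 2021, so daylight saving is in effect and Casax Prefecture is at UTC+07:15.
16:15 Casax Prefecture − 7h15m = 09:00 UTC.
1 March 2021 is a Monday, so the first Friday is March 5 and the second is March 12.
1 September 2021 is a Wednesday, so the first Sunday is September 5 and the second is September 12.
At the standard offset (UTC+02:00), 09:00 UTC + 2h = 11:00 Umvik Zone standard time.
The standard-time date in Umvik Zone, 14 April 2021, falls between 12 March and 12 September, so daylight saving is in effect and Umvik Zone is at UTC+03:00.
09:00 UTC + 3h = 12:00 Umvik Zone.

12:00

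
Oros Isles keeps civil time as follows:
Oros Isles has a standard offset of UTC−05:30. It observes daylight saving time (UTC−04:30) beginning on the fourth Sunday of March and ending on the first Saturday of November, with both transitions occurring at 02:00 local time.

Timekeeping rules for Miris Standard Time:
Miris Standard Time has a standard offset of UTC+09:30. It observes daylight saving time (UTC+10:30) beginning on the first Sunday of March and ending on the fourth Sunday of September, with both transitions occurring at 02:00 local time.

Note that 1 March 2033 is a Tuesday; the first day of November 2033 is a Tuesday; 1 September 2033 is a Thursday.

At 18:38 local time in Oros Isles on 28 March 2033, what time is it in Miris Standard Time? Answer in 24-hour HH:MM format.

1 March 2033 is a Tuesday, so the first Sunday is March 6 and the fourth is March 27.
1 November 2033 is a Tuesday, so the first Saturday is November 5.
Daylight saving runs 27 March – 5 November; 28 March 2033 is inside that window, so Oros Isles is at UTC−04:30.
18:38 Oros Isles + 4h30m = 23:08 UTC.
1 March 2033 is a Tuesday, so the first Sunday is March 6.
1 September 2033 is a Thursday, so the first Sunday is September 4 and the fourth is September 25.
At the standard offset (UTC+09:30), 23:08 UTC + 9h30m = 08:38 Miris Standard Time standard time (rolling into the next day, 29 March 2033).
The standard-time date in Miris Standard Time, 29 March 2033, lies within the daylight-saving period (6 March – 25 September), so Miris Standard Time is on daylight time, UTC+10:30.
23:08 UTC + 10h30m = 09:38 Miris Standard Time (rolling into the next day, 29 March 2033).

09:38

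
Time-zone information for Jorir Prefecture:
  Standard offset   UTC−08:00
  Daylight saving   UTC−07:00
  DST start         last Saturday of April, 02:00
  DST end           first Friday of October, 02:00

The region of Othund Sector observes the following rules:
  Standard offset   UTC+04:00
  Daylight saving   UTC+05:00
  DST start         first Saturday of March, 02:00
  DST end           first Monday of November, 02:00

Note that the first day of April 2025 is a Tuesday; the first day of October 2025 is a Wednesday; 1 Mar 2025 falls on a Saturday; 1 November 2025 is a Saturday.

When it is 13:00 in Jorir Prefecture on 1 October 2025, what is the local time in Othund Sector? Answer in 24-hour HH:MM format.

01:00

1 April 2025 is a Tuesday, so Saturdays fall on 5, 12, 19, 26; the last is April 26.
1 October 2025 is a Wednesday, so the first Friday is October 3.
1 October 2025 falls between 26 April and 3 October, so daylight saving is in effect and Jorir Prefecture is at UTC−07:00.
13:00 Jorir Prefecture + 7h = 20:00 UTC.
1 March 2025 is a Saturday, so the first Saturday is March 1.
1 November 2025 is a Saturday, so the first Monday is November 3.
At the standard offset (UTC+04:00), 20:00 UTC + 4h = 00:00 Othund Sector standard time (rolling into the next day, 2 October 2025).
The standard-time date in Othund Sector, 2 October 2025, lies within the daylight-saving period (1 March – 3 November), so Othund Sector is on daylight time, UTC+05:00.
20:00 UTC + 5h = 01:00 Othund Sector (rolling into the next day, 2 October 2025).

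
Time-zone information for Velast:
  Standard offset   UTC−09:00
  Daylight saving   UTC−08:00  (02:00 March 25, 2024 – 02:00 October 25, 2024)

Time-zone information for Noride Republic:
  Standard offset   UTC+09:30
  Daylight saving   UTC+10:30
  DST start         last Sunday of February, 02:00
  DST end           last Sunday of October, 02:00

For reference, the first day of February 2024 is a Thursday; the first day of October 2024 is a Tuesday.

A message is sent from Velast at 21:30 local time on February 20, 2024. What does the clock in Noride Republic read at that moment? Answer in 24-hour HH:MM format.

16:00

February 20, 2024 does not fall between 25 March and 25 October, so daylight saving is not in effect and Velast is at UTC−09:00.
21:30 Velast + 9h = 06:30 UTC (rolling into the next day, 21 February 2024).
1 February 2024 is a Thursday, so Sundays fall on 4, 11, 18, 25; the last is February 25.
1 October 2024 is a Tuesday, so Sundays fall on 6, 13, 20, 27; the last is October 27.
At the standard offset (UTC+09:30), 06:30 UTC + 9h30m = 16:00 Noride Republic standard time.
The standard-time date in Noride Republic, February 21, 2024, is outside the daylight-saving period (25 February – 27 October), so Noride Republic is on standard time, UTC+09:30.
06:30 UTC + 9h30m = 16:00 Noride Republic.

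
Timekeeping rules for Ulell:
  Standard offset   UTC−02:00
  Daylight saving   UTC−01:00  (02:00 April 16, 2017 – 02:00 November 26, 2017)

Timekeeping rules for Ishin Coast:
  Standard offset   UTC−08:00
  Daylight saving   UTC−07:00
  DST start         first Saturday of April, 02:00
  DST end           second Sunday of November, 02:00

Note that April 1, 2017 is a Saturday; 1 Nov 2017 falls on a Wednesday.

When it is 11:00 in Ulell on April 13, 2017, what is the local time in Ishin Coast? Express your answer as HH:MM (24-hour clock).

06:00

Daylight saving runs 16 April – 26 November; April 13, 2017 is outside that window, so Ulell is on standard time at UTC−02:00.
11:00 Ulell + 2h = 13:00 UTC.
1 April 2017 is a Saturday, so the first Saturday is April 1.
1 November 2017 is a Wednesday, so the first Sunday is November 5 and the second is November 12.
At the standard offset (UTC−08:00), 13:00 UTC − 8h = 05:00 Ishin Coast standard time.
The standard-time date in Ishin Coast, April 13, 2017, lies within the daylight-saving period (1 April – 12 November), so Ishin Coast is on daylight time, UTC−07:00.
13:00 UTC − 7h = 06:00 Ishin Coast.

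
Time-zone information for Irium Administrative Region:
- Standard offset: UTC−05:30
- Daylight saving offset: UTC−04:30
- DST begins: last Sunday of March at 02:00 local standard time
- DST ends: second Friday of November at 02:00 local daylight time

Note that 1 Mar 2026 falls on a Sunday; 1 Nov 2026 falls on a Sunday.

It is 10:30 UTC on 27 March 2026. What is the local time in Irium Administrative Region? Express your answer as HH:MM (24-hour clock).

05:00

1 March 2026 is a Sunday, so Sundays fall on 1, 8, 15, 22, 29; the last is March 29.
1 November 2026 is a Sunday, so the first Friday is November 6 and the second is November 13.
At the standard offset (UTC−05:30), 10:30 UTC − 5h30m = 05:00 Irium Administrative Region standard time.
Daylight saving runs 29 March – 13 November; the standard-time date in Irium Administrative Region, 27 March 2026, is outside that window, so Irium Administrative Region is on standard time at UTC−05:30.
10:30 UTC − 5h30m = 05:00 local.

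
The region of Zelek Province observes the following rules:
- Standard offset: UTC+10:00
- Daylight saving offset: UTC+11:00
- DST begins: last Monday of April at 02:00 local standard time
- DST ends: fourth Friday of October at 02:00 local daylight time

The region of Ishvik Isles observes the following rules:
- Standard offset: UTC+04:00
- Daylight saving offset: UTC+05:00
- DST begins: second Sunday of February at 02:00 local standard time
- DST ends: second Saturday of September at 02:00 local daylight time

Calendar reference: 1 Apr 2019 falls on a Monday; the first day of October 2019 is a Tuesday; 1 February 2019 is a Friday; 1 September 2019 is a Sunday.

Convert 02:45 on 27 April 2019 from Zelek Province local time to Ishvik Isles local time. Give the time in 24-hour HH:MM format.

1 April 2019 is a Monday, so Mondays fall on 1, 8, 15, 22, 29; the last is April 29.
1 October 2019 is a Tuesday, so the first Friday is October 4 and the fourth is October 25.
27 April 2019 is outside the daylight-saving period (29 April – 25 October), so Zelek Province is on standard time, UTC+10:00.
02:45 Zelek Province − 10h = 16:45 UTC (rolling into the previous day, 26 April 2019).
1 February 2019 is a Friday, so the first Sunday is February 3 and the second is February 10.
1 September 2019 is a Sunday, so the first Saturday is September 7 and the second is September 14.
At the standard offset (UTC+04:00), 16:45 UTC + 4h = 20:45 Ishvik Isles standard time.
The standard-time date in Ishvik Isles, 26 April 2019, lies within the daylight-saving period (10 February – 14 September), so Ishvik Isles is on daylight time, UTC+05:00.
16:45 UTC + 5h = 21:45 Ishvik Isles.

21:45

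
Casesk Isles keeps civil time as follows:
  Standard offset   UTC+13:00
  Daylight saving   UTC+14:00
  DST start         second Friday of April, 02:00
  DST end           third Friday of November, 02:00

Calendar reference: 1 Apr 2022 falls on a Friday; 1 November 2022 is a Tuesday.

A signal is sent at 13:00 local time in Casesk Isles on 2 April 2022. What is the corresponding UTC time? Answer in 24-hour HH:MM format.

00:00

1 April 2022 is a Friday, so the first Friday is April 1 and the second is April 8.
1 November 2022 is a Tuesday, so the first Friday is November 4 and the third is November 18.
2 April 2022 does not fall between 8 April and 18 November, so daylight saving is not in effect and Casesk Isles is at UTC+13:00.
13:00 local − 13h = 00:00 UTC.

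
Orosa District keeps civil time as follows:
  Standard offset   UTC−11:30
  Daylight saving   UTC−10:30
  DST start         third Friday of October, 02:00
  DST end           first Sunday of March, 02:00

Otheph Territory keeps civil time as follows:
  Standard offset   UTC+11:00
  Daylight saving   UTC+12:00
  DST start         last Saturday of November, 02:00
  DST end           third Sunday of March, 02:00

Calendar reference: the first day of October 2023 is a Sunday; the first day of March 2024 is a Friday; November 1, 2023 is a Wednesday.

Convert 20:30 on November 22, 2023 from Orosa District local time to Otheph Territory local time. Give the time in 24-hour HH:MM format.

18:00

1 October 2023 is a Sunday, so the first Friday is October 6 and the third is October 20.
1 March 2024 is a Friday, so the first Sunday is March 3.
Daylight saving runs 20 October 2023 – 3 March 2024; November 22, 2023 is inside that window, so Orosa District is at UTC−10:30.
20:30 Orosa District + 10h30m = 07:00 UTC (rolling into the next day, 23 November 2023).
1 November 2023 is a Wednesday, so Saturdays fall on 4, 11, 18, 25; the last is November 25.
1 March 2024 is a Friday, so the first Sunday is March 3 and the third is March 17.
At the standard offset (UTC+11:00), 07:00 UTC + 11h = 18:00 Otheph Territory standard time.
The standard-time date in Otheph Territory, November 23, 2023, is outside the daylight-saving period (25 November 2023 – 17 March 2024), so Otheph Territory is on standard time, UTC+11:00.
07:00 UTC + 11h = 18:00 Otheph Territory.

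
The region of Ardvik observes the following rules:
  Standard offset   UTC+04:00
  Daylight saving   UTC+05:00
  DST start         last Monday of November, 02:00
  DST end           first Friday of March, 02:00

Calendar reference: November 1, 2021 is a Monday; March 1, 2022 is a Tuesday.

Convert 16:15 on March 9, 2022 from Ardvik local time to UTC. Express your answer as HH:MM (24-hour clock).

12:15

1 November 2021 is a Monday, so Mondays fall on 1, 8, 15, 22, 29; the last is November 29.
1 March 2022 is a Tuesday, so the first Friday is March 4.
March 9, 2022 does not fall between 29 November 2021 and 4 March 2022, so daylight saving is not in effect and Ardvik is at UTC+04:00.
16:15 local − 4h = 12:15 UTC.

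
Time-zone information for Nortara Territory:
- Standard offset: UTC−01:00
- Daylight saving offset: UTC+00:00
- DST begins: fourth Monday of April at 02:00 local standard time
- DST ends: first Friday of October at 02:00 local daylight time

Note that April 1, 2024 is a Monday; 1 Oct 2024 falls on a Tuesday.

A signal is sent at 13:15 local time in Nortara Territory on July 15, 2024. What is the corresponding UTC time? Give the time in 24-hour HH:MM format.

1 April 2024 is a Monday, so the first Monday is April 1 and the fourth is April 22.
1 October 2024 is a Tuesday, so the first Friday is October 4.
July 15, 2024 lies within the daylight-saving period (22 April – 4 October), so Nortara Territory is on daylight time, UTC+00:00.
13:15 local − 0h = 13:15 UTC.

13:15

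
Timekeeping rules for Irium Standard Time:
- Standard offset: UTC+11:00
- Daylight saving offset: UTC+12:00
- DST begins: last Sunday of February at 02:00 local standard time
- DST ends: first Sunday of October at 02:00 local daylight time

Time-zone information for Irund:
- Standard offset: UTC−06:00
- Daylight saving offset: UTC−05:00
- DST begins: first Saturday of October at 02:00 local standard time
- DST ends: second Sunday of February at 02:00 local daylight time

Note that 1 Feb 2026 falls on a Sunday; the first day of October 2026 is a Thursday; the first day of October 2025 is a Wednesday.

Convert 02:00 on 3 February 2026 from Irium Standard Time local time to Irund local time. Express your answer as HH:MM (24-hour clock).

10:00

1 February 2026 is a Sunday, so Sundays fall on 1, 8, 15, 22; the last is February 22.
1 October 2026 is a Thursday, so the first Sunday is October 4.
3 February 2026 does not fall between 22 February and 4 October, so daylight saving is not in effect and Irium Standard Time is at UTC+11:00.
02:00 Irium Standard Time − 11h = 15:00 UTC (rolling into the previous day, 2 February 2026).
1 October 2025 is a Wednesday, so the first Saturday is October 4.
1 February 2026 is a Sunday, so the first Sunday is February 1 and the second is February 8.
At the standard offset (UTC−06:00), 15:00 UTC − 6h = 09:00 Irund standard time.
Daylight saving runs 4 October 2025 – 8 February 2026; the standard-time date in Irund, 2 February 2026, is inside that window, so Irund is at UTC−05:00.
15:00 UTC − 5h = 10:00 Irund.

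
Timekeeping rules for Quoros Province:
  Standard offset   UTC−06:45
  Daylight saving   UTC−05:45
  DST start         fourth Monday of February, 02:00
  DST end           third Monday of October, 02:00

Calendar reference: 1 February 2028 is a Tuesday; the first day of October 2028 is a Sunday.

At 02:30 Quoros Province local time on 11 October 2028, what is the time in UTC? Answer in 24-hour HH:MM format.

1 February 2028 is a Tuesday, so the first Monday is February 7 and the fourth is February 28.
1 October 2028 is a Sunday, so the first Monday is October 2 and the third is October 16.
11 October 2028 lies within the daylight-saving period (28 February – 16 October), so Quoros Province is on daylight time, UTC−05:45.
02:30 local + 5h45m = 08:15 UTC.

08:15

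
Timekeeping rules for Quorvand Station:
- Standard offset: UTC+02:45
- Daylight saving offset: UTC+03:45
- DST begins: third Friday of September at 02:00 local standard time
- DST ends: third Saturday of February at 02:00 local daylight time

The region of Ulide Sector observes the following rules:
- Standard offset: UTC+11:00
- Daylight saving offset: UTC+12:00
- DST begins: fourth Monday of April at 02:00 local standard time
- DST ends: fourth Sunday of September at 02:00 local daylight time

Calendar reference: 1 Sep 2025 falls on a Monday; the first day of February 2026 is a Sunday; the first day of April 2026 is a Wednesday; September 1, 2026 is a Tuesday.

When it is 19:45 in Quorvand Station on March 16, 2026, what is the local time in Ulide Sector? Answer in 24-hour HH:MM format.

1 September 2025 is a Monday, so the first Friday is September 5 and the third is September 19.
1 February 2026 is a Sunday, so the first Saturday is February 7 and the third is February 21.
Daylight saving runs 19 September 2025 – 21 February 2026; March 16, 2026 is outside that window, so Quorvand Station is on standard time at UTC+02:45.
19:45 Quorvand Station − 2h45m = 17:00 UTC.
1 April 2026 is a Wednesday, so the first Monday is April 6 and the fourth is April 27.
1 September 2026 is a Tuesday, so the first Sunday is September 6 and the fourth is September 27.
At the standard offset (UTC+11:00), 17:00 UTC + 11h = 04:00 Ulide Sector standard time (rolling into the next day, 17 March 2026).
Daylight saving runs 27 April – 27 September; the standard-time date in Ulide Sector, March 17, 2026, is outside that window, so Ulide Sector is on standard time at UTC+11:00.
17:00 UTC + 11h = 04:00 Ulide Sector (rolling into the next day, 17 March 2026).

04:00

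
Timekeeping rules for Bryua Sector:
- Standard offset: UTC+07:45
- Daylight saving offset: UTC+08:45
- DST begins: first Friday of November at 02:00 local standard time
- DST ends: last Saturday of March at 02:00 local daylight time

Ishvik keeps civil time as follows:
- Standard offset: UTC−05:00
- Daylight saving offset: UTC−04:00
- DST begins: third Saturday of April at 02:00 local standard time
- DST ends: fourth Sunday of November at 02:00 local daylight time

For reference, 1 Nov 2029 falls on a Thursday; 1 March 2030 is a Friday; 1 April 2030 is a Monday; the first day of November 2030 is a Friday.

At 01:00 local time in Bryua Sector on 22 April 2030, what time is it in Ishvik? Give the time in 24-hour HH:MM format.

1 November 2029 is a Thursday, so the first Friday is November 2.
1 March 2030 is a Friday, so Saturdays fall on 2, 9, 16, 23, 30; the last is March 30.
22 April 2030 is outside the daylight-saving period (2 November 2029 – 30 March 2030), so Bryua Sector is on standard time, UTC+07:45.
01:00 Bryua Sector − 7h45m = 17:15 UTC (rolling into the previous day, 21 April 2030).
1 April 2030 is a Monday, so the first Saturday is April 6 and the third is April 20.
1 November 2030 is a Friday, so the first Sunday is November 3 and the fourth is November 24.
At the standard offset (UTC−05:00), 17:15 UTC − 5h = 12:15 Ishvik standard time.
The standard-time date in Ishvik, 21 April 2030, lies within the daylight-saving period (20 April – 24 November), so Ishvik is on daylight time, UTC−04:00.
17:15 UTC − 4h = 13:15 Ishvik.

13:15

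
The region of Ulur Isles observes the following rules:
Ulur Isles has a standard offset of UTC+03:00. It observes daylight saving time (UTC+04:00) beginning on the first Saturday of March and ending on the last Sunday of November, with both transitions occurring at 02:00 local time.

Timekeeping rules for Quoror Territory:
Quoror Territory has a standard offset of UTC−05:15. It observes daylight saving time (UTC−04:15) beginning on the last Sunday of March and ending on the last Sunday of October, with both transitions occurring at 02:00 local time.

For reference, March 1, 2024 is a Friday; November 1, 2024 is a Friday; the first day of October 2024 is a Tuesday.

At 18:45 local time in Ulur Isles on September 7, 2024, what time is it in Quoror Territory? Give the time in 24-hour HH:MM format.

10:30

1 March 2024 is a Friday, so the first Saturday is March 2.
1 November 2024 is a Friday, so Sundays fall on 3, 10, 17, 24; the last is November 24.
Daylight saving runs 2 March – 24 November; September 7, 2024 is inside that window, so Ulur Isles is at UTC+04:00.
18:45 Ulur Isles − 4h = 14:45 UTC.
1 March 2024 is a Friday, so Sundays fall on 3, 10, 17, 24, 31; the last is March 31.
1 October 2024 is a Tuesday, so Sundays fall on 6, 13, 20, 27; the last is October 27.
At the standard offset (UTC−05:15), 14:45 UTC − 5h15m = 09:30 Quoror Territory standard time.
Daylight saving runs 31 March – 27 October; the standard-time date in Quoror Territory, September 7, 2024, is inside that window, so Quoror Territory is at UTC−04:15.
14:45 UTC − 4h15m = 10:30 Quoror Territory.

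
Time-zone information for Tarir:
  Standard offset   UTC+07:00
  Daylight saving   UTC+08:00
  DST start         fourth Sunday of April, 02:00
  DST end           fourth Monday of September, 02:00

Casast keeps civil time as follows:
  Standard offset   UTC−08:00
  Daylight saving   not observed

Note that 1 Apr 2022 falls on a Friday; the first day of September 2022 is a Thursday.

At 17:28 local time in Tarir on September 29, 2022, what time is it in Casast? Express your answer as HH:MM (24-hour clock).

1 April 2022 is a Friday, so the first Sunday is April 3 and the fourth is April 24.
1 September 2022 is a Thursday, so the first Monday is September 5 and the fourth is September 26.
September 29, 2022 does not fall between 24 April and 26 September, so daylight saving is not in effect and Tarir is at UTC+07:00.
17:28 Tarir − 7h = 10:28 UTC.
Casast has no daylight saving, so its offset is UTC−08:00 year-round.
10:28 UTC − 8h = 02:28 Casast.

02:28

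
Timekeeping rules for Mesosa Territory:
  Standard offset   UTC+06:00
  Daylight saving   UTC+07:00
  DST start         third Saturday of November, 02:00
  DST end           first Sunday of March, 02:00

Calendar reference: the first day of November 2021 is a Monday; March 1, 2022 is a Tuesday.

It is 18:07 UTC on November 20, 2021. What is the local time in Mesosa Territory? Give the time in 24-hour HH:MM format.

1 November 2021 is a Monday, so the first Saturday is November 6 and the third is November 20.
1 March 2022 is a Tuesday, so the first Sunday is March 6.
At the standard offset (UTC+06:00), 18:07 UTC + 6h = 00:07 Mesosa Territory standard time (rolling into the next day, 21 November 2021).
The standard-time date in Mesosa Territory, November 21, 2021, falls between 20 November 2021 and 6 March 2022, so daylight saving is in effect and Mesosa Territory is at UTC+07:00.
18:07 UTC + 7h = 01:07 local (rolling into the next day, 21 November 2021).

01:07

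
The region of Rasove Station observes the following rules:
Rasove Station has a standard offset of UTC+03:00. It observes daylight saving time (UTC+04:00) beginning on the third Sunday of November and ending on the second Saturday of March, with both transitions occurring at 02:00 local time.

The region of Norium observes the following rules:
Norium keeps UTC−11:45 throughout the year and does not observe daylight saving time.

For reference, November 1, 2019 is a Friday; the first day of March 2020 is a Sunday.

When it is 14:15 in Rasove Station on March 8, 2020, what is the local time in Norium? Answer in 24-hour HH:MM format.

1 November 2019 is a Friday, so the first Sunday is November 3 and the third is November 17.
1 March 2020 is a Sunday, so the first Saturday is March 7 and the second is March 14.
March 8, 2020 lies within the daylight-saving period (17 November 2019 – 14 March 2020), so Rasove Station is on daylight time, UTC+04:00.
14:15 Rasove Station − 4h = 10:15 UTC.
Norium stays on UTC−11:45 all year.
10:15 UTC − 11h45m = 22:30 Norium (rolling into the previous day, 7 March 2020).

22:30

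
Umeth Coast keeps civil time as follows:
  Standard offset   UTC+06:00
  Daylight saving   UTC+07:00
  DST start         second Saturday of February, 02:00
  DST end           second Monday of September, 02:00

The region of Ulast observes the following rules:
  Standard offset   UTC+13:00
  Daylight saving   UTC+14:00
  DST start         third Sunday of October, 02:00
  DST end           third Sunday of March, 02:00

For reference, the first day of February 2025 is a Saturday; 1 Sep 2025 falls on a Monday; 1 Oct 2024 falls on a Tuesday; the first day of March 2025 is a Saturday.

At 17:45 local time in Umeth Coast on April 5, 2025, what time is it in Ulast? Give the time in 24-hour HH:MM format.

1 February 2025 is a Saturday, so the first Saturday is February 1 and the second is February 8.
1 September 2025 is a Monday, so the first Monday is September 1 and the second is September 8.
April 5, 2025 lies within the daylight-saving period (8 February – 8 September), so Umeth Coast is on daylight time, UTC+07:00.
17:45 Umeth Coast − 7h = 10:45 UTC.
1 October 2024 is a Tuesday, so the first Sunday is October 6 and the third is October 20.
1 March 2025 is a Saturday, so the first Sunday is March 2 and the third is March 16.
At the standard offset (UTC+13:00), 10:45 UTC + 13h = 23:45 Ulast standard time.
The standard-time date in Ulast, April 5, 2025, does not fall between 20 October 2024 and 16 March 2025, so daylight saving is not in effect and Ulast is at UTC+13:00.
10:45 UTC + 13h = 23:45 Ulast.

23:45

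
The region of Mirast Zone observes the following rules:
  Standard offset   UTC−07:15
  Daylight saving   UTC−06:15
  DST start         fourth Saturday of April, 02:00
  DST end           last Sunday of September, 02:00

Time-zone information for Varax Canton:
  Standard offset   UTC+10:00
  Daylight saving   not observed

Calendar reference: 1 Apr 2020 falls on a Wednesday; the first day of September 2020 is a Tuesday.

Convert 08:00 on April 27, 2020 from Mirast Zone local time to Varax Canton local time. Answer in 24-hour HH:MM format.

00:15

1 April 2020 is a Wednesday, so the first Saturday is April 4 and the fourth is April 25.
1 September 2020 is a Tuesday, so Sundays fall on 6, 13, 20, 27; the last is September 27.
April 27, 2020 lies within the daylight-saving period (25 April – 27 September), so Mirast Zone is on daylight time, UTC−06:15.
08:00 Mirast Zone + 6h15m = 14:15 UTC.
Varax Canton has no daylight saving, so its offset is UTC+10:00 year-round.
14:15 UTC + 10h = 00:15 Varax Canton (rolling into the next day, 28 April 2020).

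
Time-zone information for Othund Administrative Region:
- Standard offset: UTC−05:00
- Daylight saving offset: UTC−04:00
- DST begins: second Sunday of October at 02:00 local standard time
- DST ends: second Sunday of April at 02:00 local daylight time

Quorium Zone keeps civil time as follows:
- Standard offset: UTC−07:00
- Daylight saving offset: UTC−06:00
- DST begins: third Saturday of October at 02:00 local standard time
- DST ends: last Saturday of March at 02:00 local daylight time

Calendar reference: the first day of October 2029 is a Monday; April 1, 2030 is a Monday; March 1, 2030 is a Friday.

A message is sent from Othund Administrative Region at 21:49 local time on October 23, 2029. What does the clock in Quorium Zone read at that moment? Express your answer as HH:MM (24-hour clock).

19:49

1 October 2029 is a Monday, so the first Sunday is October 7 and the second is October 14.
1 April 2030 is a Monday, so the first Sunday is April 7 and the second is April 14.
October 23, 2029 falls between 14 October 2029 and 14 April 2030, so daylight saving is in effect and Othund Administrative Region is at UTC−04:00.
21:49 Othund Administrative Region + 4h = 01:49 UTC (rolling into the next day, 24 October 2029).
1 October 2029 is a Monday, so the first Saturday is October 6 and the third is October 20.
1 March 2030 is a Friday, so Saturdays fall on 2, 9, 16, 23, 30; the last is March 30.
At the standard offset (UTC−07:00), 01:49 UTC − 7h = 18:49 Quorium Zone standard time (rolling into the previous day, 23 October 2029).
The standard-time date in Quorium Zone, October 23, 2029, falls between 20 October 2029 and 30 March 2030, so daylight saving is in effect and Quorium Zone is at UTC−06:00.
01:49 UTC − 6h = 19:49 Quorium Zone (rolling into the previous day, 23 October 2029).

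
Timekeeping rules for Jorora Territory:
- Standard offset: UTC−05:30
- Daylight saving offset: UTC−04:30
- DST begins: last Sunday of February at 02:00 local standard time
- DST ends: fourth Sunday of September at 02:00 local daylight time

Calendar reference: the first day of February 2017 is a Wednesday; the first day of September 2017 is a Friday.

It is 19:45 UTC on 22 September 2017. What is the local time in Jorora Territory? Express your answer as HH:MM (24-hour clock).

15:15

1 February 2017 is a Wednesday, so Sundays fall on 5, 12, 19, 26; the last is February 26.
1 September 2017 is a Friday, so the first Sunday is September 3 and the fourth is September 24.
At the standard offset (UTC−05:30), 19:45 UTC − 5h30m = 14:15 Jorora Territory standard time.
Daylight saving runs 26 February – 24 September; the standard-time date in Jorora Territory, 22 September 2017, is inside that window, so Jorora Territory is at UTC−04:30.
19:45 UTC − 4h30m = 15:15 local.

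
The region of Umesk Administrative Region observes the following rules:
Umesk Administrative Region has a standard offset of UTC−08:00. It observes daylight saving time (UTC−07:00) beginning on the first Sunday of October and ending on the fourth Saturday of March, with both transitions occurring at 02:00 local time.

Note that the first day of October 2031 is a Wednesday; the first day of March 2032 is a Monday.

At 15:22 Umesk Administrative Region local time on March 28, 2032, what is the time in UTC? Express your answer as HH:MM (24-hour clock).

23:22

1 October 2031 is a Wednesday, so the first Sunday is October 5.
1 March 2032 is a Monday, so the first Saturday is March 6 and the fourth is March 27.
Daylight saving runs 5 October 2031 – 27 March 2032; March 28, 2032 is outside that window, so Umesk Administrative Region is on standard time at UTC−08:00.
15:22 local + 8h = 23:22 UTC.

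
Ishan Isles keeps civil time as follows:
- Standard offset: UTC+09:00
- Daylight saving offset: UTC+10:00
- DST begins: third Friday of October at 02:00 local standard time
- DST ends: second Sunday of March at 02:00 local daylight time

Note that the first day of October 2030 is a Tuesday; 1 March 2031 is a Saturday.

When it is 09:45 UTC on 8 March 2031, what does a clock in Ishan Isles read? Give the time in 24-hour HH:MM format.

1 October 2030 is a Tuesday, so the first Friday is October 4 and the third is October 18.
1 March 2031 is a Saturday, so the first Sunday is March 2 and the second is March 9.
At the standard offset (UTC+09:00), 09:45 UTC + 9h = 18:45 Ishan Isles standard time.
The standard-time date in Ishan Isles, 8 March 2031, falls between 18 October 2030 and 9 March 2031, so daylight saving is in effect and Ishan Isles is at UTC+10:00.
09:45 UTC + 10h = 19:45 local.

19:45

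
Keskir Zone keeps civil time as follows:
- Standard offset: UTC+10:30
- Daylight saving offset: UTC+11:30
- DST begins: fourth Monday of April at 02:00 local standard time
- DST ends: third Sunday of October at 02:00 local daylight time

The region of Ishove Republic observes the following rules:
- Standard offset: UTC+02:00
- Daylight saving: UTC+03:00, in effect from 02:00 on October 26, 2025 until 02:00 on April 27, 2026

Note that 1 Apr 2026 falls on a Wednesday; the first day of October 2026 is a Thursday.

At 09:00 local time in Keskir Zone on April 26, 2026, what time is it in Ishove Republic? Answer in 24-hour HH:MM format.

01:30

1 April 2026 is a Wednesday, so the first Monday is April 6 and the fourth is April 27.
1 October 2026 is a Thursday, so the first Sunday is October 4 and the third is October 18.
April 26, 2026 does not fall between 27 April and 18 October, so daylight saving is not in effect and Keskir Zone is at UTC+10:30.
09:00 Keskir Zone − 10h30m = 22:30 UTC (rolling into the previous day, 25 April 2026).
At the standard offset (UTC+02:00), 22:30 UTC + 2h = 00:30 Ishove Republic standard time (rolling into the next day, 26 April 2026).
The standard-time date in Ishove Republic, April 26, 2026, lies within the daylight-saving period (26 October 2025 – 27 April 2026), so Ishove Republic is on daylight time, UTC+03:00.
22:30 UTC + 3h = 01:30 Ishove Republic (rolling into the next day, 26 April 2026).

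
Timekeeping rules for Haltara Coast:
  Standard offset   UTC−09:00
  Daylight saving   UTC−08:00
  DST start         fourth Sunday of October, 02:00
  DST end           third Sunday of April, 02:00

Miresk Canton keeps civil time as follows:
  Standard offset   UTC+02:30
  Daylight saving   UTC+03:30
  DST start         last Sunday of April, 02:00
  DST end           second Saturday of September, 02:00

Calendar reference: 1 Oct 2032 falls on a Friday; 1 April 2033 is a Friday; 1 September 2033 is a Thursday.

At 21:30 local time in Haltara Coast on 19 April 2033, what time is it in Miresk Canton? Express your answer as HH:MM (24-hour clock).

09:00

1 October 2032 is a Friday, so the first Sunday is October 3 and the fourth is October 24.
1 April 2033 is a Friday, so the first Sunday is April 3 and the third is April 17.
19 April 2033 does not fall between 24 October 2032 and 17 April 2033, so daylight saving is not in effect and Haltara Coast is at UTC−09:00.
21:30 Haltara Coast + 9h = 06:30 UTC (rolling into the next day, 20 April 2033).
1 April 2033 is a Friday, so Sundays fall on 3, 10, 17, 24; the last is April 24.
1 September 2033 is a Thursday, so the first Saturday is September 3 and the second is September 10.
At the standard offset (UTC+02:30), 06:30 UTC + 2h30m = 09:00 Miresk Canton standard time.
The standard-time date in Miresk Canton, 20 April 2033, does not fall between 24 April and 10 September, so daylight saving is not in effect and Miresk Canton is at UTC+02:30.
06:30 UTC + 2h30m = 09:00 Miresk Canton.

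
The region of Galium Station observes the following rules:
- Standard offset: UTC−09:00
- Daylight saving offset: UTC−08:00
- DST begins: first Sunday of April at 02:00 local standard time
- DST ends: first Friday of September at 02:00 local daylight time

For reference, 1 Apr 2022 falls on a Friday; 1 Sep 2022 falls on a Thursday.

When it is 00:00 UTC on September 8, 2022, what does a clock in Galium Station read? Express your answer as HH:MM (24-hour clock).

15:00

1 April 2022 is a Friday, so the first Sunday is April 3.
1 September 2022 is a Thursday, so the first Friday is September 2.
At the standard offset (UTC−09:00), 00:00 UTC − 9h = 15:00 Galium Station standard time (rolling into the previous day, 7 September 2022).
The standard-time date in Galium Station, September 7, 2022, is outside the daylight-saving period (3 April – 2 September), so Galium Station is on standard time, UTC−09:00.
00:00 UTC − 9h = 15:00 local (rolling into the previous day, 7 September 2022).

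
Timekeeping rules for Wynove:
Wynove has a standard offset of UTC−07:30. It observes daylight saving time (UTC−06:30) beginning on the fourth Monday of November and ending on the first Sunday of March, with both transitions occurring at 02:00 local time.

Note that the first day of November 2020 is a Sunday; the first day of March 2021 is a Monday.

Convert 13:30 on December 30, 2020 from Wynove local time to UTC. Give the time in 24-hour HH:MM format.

1 November 2020 is a Sunday, so the first Monday is November 2 and the fourth is November 23.
1 March 2021 is a Monday, so the first Sunday is March 7.
December 30, 2020 lies within the daylight-saving period (23 November 2020 – 7 March 2021), so Wynove is on daylight time, UTC−06:30.
13:30 local + 6h30m = 20:00 UTC.

20:00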